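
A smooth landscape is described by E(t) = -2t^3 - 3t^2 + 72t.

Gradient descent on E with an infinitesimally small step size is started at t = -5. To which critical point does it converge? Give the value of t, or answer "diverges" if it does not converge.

-4

E'(t) = -6(t - 3)(t + 4), so E'(-5) = -48.
Gradient descent moves in the -E' direction, i.e. t is increasing.
The nearest critical point in that direction is t = -4, where E'' = 42 > 0 (a local minimum). The iterate converges there.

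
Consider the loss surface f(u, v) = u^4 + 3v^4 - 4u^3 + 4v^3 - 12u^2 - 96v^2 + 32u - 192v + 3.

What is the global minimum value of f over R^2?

f(u,v) separates as P(u) + Q(v) + 3, so its minimum is min P + min Q + 3.
P'(u) = 4(u - 4)(u - 1)(u + 2) vanishes at u ∈ {-2, 1, 4}; Q'(v) = 12(v - 4)(v + 1)(v + 4) vanishes at v ∈ {-4, -1, 4}.
Local minima of P (where P''>0): P(-2)=-64, P(4)=-64. Local minima of Q: Q(-4)=-256, Q(4)=-1280.
So the global minimum of f is P(-2) + Q(4) + 3 = -64 − 1280 + 3 = -1341, attained at (-2, 4).

-1341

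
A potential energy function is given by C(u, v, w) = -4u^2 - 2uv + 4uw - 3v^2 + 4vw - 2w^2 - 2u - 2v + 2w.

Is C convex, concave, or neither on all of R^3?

concave

C is quadratic, so its Hessian is the constant matrix H = [[-8, -2, 4], [-2, -6, 4], [4, 4, -4]].
Leading principal minors: -8, 44, -16.
Signs alternate −, +, − ⇒ H ≺ 0 ⇒ concave.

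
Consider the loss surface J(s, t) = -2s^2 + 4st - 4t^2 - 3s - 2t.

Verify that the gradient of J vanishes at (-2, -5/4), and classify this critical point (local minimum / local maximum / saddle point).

local maximum

∇J = (-4s + 4t - 3, 4s - 8t - 2); substituting (-2, -5/4) gives ∇J = (0, 0), so (-2, -5/4) is indeed a critical point.
The Hessian of J is constant: H = [[-4, 4], [4, -8]].
det(H) = (-4)·(-8) − 4² = 16.
det(H) > 0 and tr(H) = -12 < 0, so H is negative definite and the point is a local maximum.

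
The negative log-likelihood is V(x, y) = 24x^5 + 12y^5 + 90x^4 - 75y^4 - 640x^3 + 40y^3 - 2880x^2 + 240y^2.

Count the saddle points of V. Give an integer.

V separates as a function of x plus a function of y, so ∇V=0 decouples.
∂V/∂x = 120x(x - 4)(x + 3)(x + 4) = 0 at x ∈ {-4, -3, 0, 4}; ∂V/∂y = 60y(y - 4)(y - 2)(y + 1) = 0 at y ∈ {-1, 0, 2, 4}.
The Hessian is diagonal: diag(V_xx, V_yy). Second derivatives: V_xx(-4)=-3840, V_xx(-3)=2520, V_xx(0)=-5760, V_xx(4)=26880; V_yy(-1)=-900, V_yy(0)=480, V_yy(2)=-720, V_yy(4)=2400.
Saddle points occur where the two diagonal entries have opposite signs: (-4, 0), (-4, 4), (-3, -1), (-3, 2), (0, 0), (0, 4), (4, -1), (4, 2). Count: 8.

8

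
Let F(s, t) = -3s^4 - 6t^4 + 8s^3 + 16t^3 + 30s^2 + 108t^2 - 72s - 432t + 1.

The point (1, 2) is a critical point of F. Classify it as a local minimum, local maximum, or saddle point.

The mixed partial ∂²F/∂s∂t is 0, so the Hessian at any point is diag(F_ss, F_tt) = diag(12(-3s^2 + 4s + 5), 24(-3t^2 + 4t + 9)).
At (1, 2): H = diag(72, 120).
Both eigenvalues are positive, so H is positive definite: a local minimum.

local minimum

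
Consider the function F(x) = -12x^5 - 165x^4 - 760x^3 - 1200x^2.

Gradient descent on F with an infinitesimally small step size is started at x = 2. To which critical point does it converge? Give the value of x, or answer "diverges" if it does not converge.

diverges

F'(x) = -60x(x + 2)(x + 4)(x + 5), so F'(2) = -20160.
Gradient descent moves in the -F' direction, i.e. x is increasing.
There is no critical point above x=2, and F' keeps the same sign, so the iterate runs off to +∞.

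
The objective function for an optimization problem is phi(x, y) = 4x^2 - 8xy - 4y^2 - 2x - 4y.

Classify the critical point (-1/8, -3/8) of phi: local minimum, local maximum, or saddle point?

saddle point

The Hessian of phi is constant: H = [[8, -8], [-8, -8]].
det(H) = 8·(-8) − (-8)² = -128.
Since det(H) < 0, H is indefinite and the critical point is a saddle point.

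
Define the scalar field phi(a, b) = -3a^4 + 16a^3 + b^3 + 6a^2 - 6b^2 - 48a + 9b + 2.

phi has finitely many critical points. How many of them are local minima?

phi separates as a function of a plus a function of b, so ∇phi=0 decouples.
∂phi/∂a = -12(a - 4)(a - 1)(a + 1) = 0 at a ∈ {-1, 1, 4}; ∂phi/∂b = 3(b - 3)(b - 1) = 0 at b ∈ {1, 3}.
The Hessian is diagonal: diag(phi_aa, phi_bb). Second derivatives: phi_aa(-1)=-120, phi_aa(1)=72, phi_aa(4)=-180; phi_bb(1)=-6, phi_bb(3)=6.
Local minima occur where both diagonal entries positive: (1, 3). Count: 1.

1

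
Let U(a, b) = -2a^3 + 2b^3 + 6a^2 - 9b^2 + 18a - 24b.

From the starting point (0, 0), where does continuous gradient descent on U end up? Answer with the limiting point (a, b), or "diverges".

(-1, 4)

U is separable, so gradient descent decouples: a follows -∂U/∂a, b follows -∂U/∂b.
∂U/∂a = -6(a - 3)(a + 1); at a=0 this is 18, so a decreases.
∂U/∂b = 6(b - 4)(b + 1); at b=0 this is -24, so b increases.
a converges to its nearest critical value -1 (a local min of the a-part); b converges to 4. The iterate converges to (-1, 4).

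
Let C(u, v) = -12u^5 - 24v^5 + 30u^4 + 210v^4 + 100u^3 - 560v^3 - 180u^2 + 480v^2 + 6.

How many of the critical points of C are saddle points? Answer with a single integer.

8

C separates as a function of u plus a function of v, so ∇C=0 decouples.
∂C/∂u = -60u(u - 3)(u - 1)(u + 2) = 0 at u ∈ {-2, 0, 1, 3}; ∂C/∂v = -120v(v - 4)(v - 2)(v - 1) = 0 at v ∈ {0, 1, 2, 4}.
The Hessian is diagonal: diag(C_uu, C_vv). Second derivatives: C_uu(-2)=1800, C_uu(0)=-360, C_uu(1)=360, C_uu(3)=-1800; C_vv(0)=960, C_vv(1)=-360, C_vv(2)=480, C_vv(4)=-2880.
Saddle points occur where the two diagonal entries have opposite signs: (-2, 1), (-2, 4), (0, 0), (0, 2), (1, 1), (1, 4), (3, 0), (3, 2). Count: 8.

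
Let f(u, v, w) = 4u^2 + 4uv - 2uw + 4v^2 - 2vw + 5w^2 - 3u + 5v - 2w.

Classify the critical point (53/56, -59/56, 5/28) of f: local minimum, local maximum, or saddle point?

local minimum

The Hessian is constant: H = [[8, 4, -2], [4, 8, -2], [-2, -2, 10]].
Leading principal minors: Δ₁ = 8, Δ₂ = 48, Δ₃ = 448.
All leading minors are positive, so H is positive definite: a local minimum.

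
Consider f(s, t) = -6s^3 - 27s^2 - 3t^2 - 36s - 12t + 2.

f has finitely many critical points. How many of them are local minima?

f separates as a function of s plus a function of t, so ∇f=0 decouples.
∂f/∂s = -18(s + 1)(s + 2) = 0 at s ∈ {-2, -1}; ∂f/∂t = -6(t + 2) = 0 at t ∈ {-2}.
The Hessian is diagonal: diag(f_ss, f_tt). Second derivatives: f_ss(-2)=18, f_ss(-1)=-18; f_tt(-2)=-6.
Local minima occur where both diagonal entries positive: none. Count: 0.

0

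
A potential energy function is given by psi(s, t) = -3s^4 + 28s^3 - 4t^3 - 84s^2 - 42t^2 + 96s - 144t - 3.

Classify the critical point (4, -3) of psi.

The mixed partial ∂²psi/∂s∂t is 0, so the Hessian at any point is diag(psi_ss, psi_tt) = diag(12(-3s^2 + 14s - 14), -12(2t + 7)).
At (4, -3): H = diag(-72, -12).
Both eigenvalues are negative, so H is negative definite: a local maximum.

local maximum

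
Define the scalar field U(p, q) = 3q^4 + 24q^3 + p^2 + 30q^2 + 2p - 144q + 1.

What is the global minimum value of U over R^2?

-87

U(p,q) separates as A(p) + B(q) + 1, so its minimum is min A + min B + 1.
A'(p) = 2p + 2 vanishes at p ∈ {-1}; B'(q) = 12(q - 1)(q + 3)(q + 4) vanishes at q ∈ {-4, -3, 1}.
Local minima of A (where A''>0): A(-1)=-1. Local minima of B: B(-4)=288, B(1)=-87.
So the global minimum of U is A(-1) + B(1) + 1 = -1 − 87 + 1 = -87, attained at (-1, 1).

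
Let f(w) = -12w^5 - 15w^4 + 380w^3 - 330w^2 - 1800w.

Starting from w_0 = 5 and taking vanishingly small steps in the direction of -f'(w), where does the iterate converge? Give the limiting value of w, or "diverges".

diverges

f'(w) = -60(w - 3)(w - 2)(w + 1)(w + 5), so f'(5) = -21600.
Gradient descent moves in the -f' direction, i.e. w is increasing.
There is no critical point above w=5, and f' keeps the same sign, so the iterate runs off to +∞.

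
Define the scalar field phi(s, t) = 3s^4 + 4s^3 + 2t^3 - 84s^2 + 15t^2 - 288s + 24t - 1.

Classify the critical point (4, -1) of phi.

The mixed partial ∂²phi/∂s∂t is 0, so the Hessian at any point is diag(phi_ss, phi_tt) = diag(12(3s^2 + 2s - 14), 6(2t + 5)).
At (4, -1): H = diag(504, 18).
Both eigenvalues are positive, so H is positive definite: a local minimum.

local minimum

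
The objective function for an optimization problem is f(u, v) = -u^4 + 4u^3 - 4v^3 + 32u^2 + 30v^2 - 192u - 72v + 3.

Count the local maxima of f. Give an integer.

f separates as a function of u plus a function of v, so ∇f=0 decouples.
∂f/∂u = -4(u - 4)(u - 3)(u + 4) = 0 at u ∈ {-4, 3, 4}; ∂f/∂v = -12(v - 3)(v - 2) = 0 at v ∈ {2, 3}.
The Hessian is diagonal: diag(f_uu, f_vv). Second derivatives: f_uu(-4)=-224, f_uu(3)=28, f_uu(4)=-32; f_vv(2)=12, f_vv(3)=-12.
Local maxima occur where both diagonal entries negative: (-4, 3), (4, 3). Count: 2.

2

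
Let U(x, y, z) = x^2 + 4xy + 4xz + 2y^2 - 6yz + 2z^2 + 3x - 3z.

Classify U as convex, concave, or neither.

U is quadratic, so its Hessian is the constant matrix H = [[2, 4, 4], [4, 4, -6], [4, -6, 4]].
Leading principal minors: 2, -8, -360.
Neither pattern holds ⇒ H is indefinite ⇒ neither convex nor concave.

neither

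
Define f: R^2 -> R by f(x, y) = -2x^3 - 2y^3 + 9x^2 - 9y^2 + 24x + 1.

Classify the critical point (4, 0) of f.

The mixed partial ∂²f/∂x∂y is 0, so the Hessian at any point is diag(f_xx, f_yy) = diag(6(-2x + 3), -6(2y + 3)).
At (4, 0): H = diag(-30, -18).
Both eigenvalues are negative, so H is negative definite: a local maximum.

local maximum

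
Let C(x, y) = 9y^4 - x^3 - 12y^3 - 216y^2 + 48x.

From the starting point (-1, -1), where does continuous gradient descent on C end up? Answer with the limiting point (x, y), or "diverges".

C is separable, so gradient descent decouples: x follows -∂C/∂x, y follows -∂C/∂y.
∂C/∂x = -3(x - 4)(x + 4); at x=-1 this is 45, so x decreases.
∂C/∂y = 36y(y - 4)(y + 3); at y=-1 this is 360, so y decreases.
x converges to its nearest critical value -4 (a local min of the x-part); y converges to -3. The iterate converges to (-4, -3).

(-4, -3)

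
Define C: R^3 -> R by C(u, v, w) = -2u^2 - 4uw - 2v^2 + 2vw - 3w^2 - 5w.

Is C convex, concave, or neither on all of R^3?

concave

C is quadratic, so its Hessian is the constant matrix H = [[-4, 0, -4], [0, -4, 2], [-4, 2, -6]].
Leading principal minors: -4, 16, -16.
Signs alternate −, +, − ⇒ H ≺ 0 ⇒ concave.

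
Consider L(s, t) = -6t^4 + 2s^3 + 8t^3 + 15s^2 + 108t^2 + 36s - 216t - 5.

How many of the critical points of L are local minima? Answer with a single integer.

L separates as a function of s plus a function of t, so ∇L=0 decouples.
∂L/∂s = 6(s + 2)(s + 3) = 0 at s ∈ {-3, -2}; ∂L/∂t = -24(t - 3)(t - 1)(t + 3) = 0 at t ∈ {-3, 1, 3}.
The Hessian is diagonal: diag(L_ss, L_tt). Second derivatives: L_ss(-3)=-6, L_ss(-2)=6; L_tt(-3)=-576, L_tt(1)=192, L_tt(3)=-288.
Local minima occur where both diagonal entries positive: (-2, 1). Count: 1.

1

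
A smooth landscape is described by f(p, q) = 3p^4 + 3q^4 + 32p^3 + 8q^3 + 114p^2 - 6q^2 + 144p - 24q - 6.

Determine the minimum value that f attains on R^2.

f(p,q) separates as A(p) + B(q) − 6, so its minimum is min A + min B − 6.
A'(p) = 12(p + 1)(p + 3)(p + 4) vanishes at p ∈ {-4, -3, -1}; B'(q) = 12(q - 1)(q + 1)(q + 2) vanishes at q ∈ {-2, -1, 1}.
Local minima of A (where A''>0): A(-4)=-32, A(-1)=-59. Local minima of B: B(-2)=8, B(1)=-19.
So the global minimum of f is A(-1) + B(1) − 6 = -59 − 19 − 6 = -84, attained at (-1, 1).

-84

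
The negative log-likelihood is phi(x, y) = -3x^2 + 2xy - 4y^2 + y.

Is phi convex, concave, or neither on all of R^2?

phi is quadratic, so its Hessian is the constant matrix H = [[-6, 2], [2, -8]].
det(H) = 44, tr(H) = -14.
det(H) > 0 and tr(H) < 0, so H is negative definite everywhere: concave.

concave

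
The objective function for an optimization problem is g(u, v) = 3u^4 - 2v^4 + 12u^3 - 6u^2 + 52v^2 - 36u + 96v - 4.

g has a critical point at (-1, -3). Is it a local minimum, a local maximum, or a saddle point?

local maximum

The mixed partial ∂²g/∂u∂v is 0, so the Hessian at any point is diag(g_uu, g_vv) = diag(12(3u^2 + 6u - 1), 8(-3v^2 + 13)).
At (-1, -3): H = diag(-48, -112).
Both eigenvalues are negative, so H is negative definite: a local maximum.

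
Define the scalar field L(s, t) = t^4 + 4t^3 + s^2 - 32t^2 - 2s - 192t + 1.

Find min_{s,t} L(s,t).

-768

L(s,t) separates as P(s) + Q(t) + 1, so its minimum is min P + min Q + 1.
P'(s) = 2s - 2 vanishes at s ∈ {1}; Q'(t) = 4(t - 4)(t + 3)(t + 4) vanishes at t ∈ {-4, -3, 4}.
Local minima of P (where P''>0): P(1)=-1. Local minima of Q: Q(-4)=256, Q(4)=-768.
So the global minimum of L is P(1) + Q(4) + 1 = -1 − 768 + 1 = -768, attained at (1, 4).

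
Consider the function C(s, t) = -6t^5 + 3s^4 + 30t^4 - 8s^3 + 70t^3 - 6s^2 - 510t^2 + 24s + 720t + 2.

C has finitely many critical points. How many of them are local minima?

4

C separates as a function of s plus a function of t, so ∇C=0 decouples.
∂C/∂s = 12(s - 2)(s - 1)(s + 1) = 0 at s ∈ {-1, 1, 2}; ∂C/∂t = -30(t - 4)(t - 2)(t - 1)(t + 3) = 0 at t ∈ {-3, 1, 2, 4}.
The Hessian is diagonal: diag(C_ss, C_tt). Second derivatives: C_ss(-1)=72, C_ss(1)=-24, C_ss(2)=36; C_tt(-3)=4200, C_tt(1)=-360, C_tt(2)=300, C_tt(4)=-1260.
Local minima occur where both diagonal entries positive: (-1, -3), (-1, 2), (2, -3), (2, 2). Count: 4.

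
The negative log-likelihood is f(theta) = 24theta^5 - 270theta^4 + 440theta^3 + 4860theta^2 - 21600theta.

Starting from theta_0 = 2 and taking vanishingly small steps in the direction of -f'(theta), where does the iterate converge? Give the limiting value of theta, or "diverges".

3

f'(theta) = 120(theta - 5)(theta - 4)(theta - 3)(theta + 3), so f'(2) = -3600.
Gradient descent moves in the -f' direction, i.e. theta is increasing.
The nearest critical point in that direction is theta = 3, where f'' = 1440 > 0 (a local minimum). The iterate converges there.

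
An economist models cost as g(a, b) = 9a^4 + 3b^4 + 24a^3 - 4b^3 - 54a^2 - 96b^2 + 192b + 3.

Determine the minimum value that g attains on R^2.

g(a,b) separates as P(a) + Q(b) + 3, so its minimum is min P + min Q + 3.
P'(a) = 36a(a - 1)(a + 3) vanishes at a ∈ {-3, 0, 1}; Q'(b) = 12(b - 4)(b - 1)(b + 4) vanishes at b ∈ {-4, 1, 4}.
Local minima of P (where P''>0): P(-3)=-405, P(1)=-21. Local minima of Q: Q(-4)=-1280, Q(4)=-256.
So the global minimum of g is P(-3) + Q(-4) + 3 = -405 − 1280 + 3 = -1682, attained at (-3, -4).

-1682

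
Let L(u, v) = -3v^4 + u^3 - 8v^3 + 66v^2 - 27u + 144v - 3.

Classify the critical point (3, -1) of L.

local minimum

The mixed partial ∂²L/∂u∂v is 0, so the Hessian at any point is diag(L_uu, L_vv) = diag(6u, 12(-3v^2 - 4v + 11)).
At (3, -1): H = diag(18, 144).
Both eigenvalues are positive, so H is positive definite: a local minimum.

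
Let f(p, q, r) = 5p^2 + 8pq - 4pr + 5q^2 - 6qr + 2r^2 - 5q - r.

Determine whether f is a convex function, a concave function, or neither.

f is quadratic, so its Hessian is the constant matrix H = [[10, 8, -4], [8, 10, -6], [-4, -6, 4]].
Leading principal minors: 10, 36, 8.
All positive ⇒ H ≻ 0 ⇒ convex.

convex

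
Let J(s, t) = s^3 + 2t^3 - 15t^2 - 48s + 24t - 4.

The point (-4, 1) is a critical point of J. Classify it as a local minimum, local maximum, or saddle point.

local maximum

The mixed partial ∂²J/∂s∂t is 0, so the Hessian at any point is diag(J_ss, J_tt) = diag(6s, 6(2t - 5)).
At (-4, 1): H = diag(-24, -18).
Both eigenvalues are negative, so H is negative definite: a local maximum.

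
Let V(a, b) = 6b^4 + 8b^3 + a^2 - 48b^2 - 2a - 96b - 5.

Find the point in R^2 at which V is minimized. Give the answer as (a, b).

V(a,b) separates as P(a) + Q(b) − 5, so its minimum is min P + min Q − 5.
P'(a) = 2a - 2 vanishes at a ∈ {1}; Q'(b) = 24(b - 2)(b + 1)(b + 2) vanishes at b ∈ {-2, -1, 2}.
Local minima of P (where P''>0): P(1)=-1. Local minima of Q: Q(-2)=32, Q(2)=-224.
So the global minimum of V is P(1) + Q(2) − 5 = -1 − 224 − 5 = -230, attained at (1, 2).

(1, 2)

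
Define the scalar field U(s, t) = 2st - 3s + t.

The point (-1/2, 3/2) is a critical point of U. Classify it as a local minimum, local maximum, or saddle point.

The Hessian of U is constant: H = [[0, 2], [2, 0]].
det(H) = 0·0 − 2² = -4.
Since det(H) < 0, H is indefinite and the critical point is a saddle point.

saddle point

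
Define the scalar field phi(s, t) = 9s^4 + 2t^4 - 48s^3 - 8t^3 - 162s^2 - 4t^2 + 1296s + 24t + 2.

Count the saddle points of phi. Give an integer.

4

phi separates as a function of s plus a function of t, so ∇phi=0 decouples.
∂phi/∂s = 36(s - 4)(s - 3)(s + 3) = 0 at s ∈ {-3, 3, 4}; ∂phi/∂t = 8(t - 3)(t - 1)(t + 1) = 0 at t ∈ {-1, 1, 3}.
The Hessian is diagonal: diag(phi_ss, phi_tt). Second derivatives: phi_ss(-3)=1512, phi_ss(3)=-216, phi_ss(4)=252; phi_tt(-1)=64, phi_tt(1)=-32, phi_tt(3)=64.
Saddle points occur where the two diagonal entries have opposite signs: (-3, 1), (3, -1), (3, 3), (4, 1). Count: 4.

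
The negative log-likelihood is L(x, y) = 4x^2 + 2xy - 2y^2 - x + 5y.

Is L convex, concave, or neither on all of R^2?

L is quadratic, so its Hessian is the constant matrix H = [[8, 2], [2, -4]].
det(H) = -36, tr(H) = 4.
det(H) < 0, so H is indefinite: neither convex nor concave.

neither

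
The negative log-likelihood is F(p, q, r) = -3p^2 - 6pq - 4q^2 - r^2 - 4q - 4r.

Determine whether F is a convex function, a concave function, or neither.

concave

F is quadratic, so its Hessian is the constant matrix H = [[-6, -6, 0], [-6, -8, 0], [0, 0, -2]].
Leading principal minors: -6, 12, -24.
Signs alternate −, +, − ⇒ H ≺ 0 ⇒ concave.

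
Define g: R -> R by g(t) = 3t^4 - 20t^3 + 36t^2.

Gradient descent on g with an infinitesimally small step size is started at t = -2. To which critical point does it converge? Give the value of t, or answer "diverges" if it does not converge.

g'(t) = 12t(t - 3)(t - 2), so g'(-2) = -480.
Gradient descent moves in the -g' direction, i.e. t is increasing.
The nearest critical point in that direction is t = 0, where g'' = 72 > 0 (a local minimum). The iterate converges there.

0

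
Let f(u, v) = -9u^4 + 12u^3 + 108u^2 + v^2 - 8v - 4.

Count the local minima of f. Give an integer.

f separates as a function of u plus a function of v, so ∇f=0 decouples.
∂f/∂u = -36u(u - 3)(u + 2) = 0 at u ∈ {-2, 0, 3}; ∂f/∂v = 2(v - 4) = 0 at v ∈ {4}.
The Hessian is diagonal: diag(f_uu, f_vv). Second derivatives: f_uu(-2)=-360, f_uu(0)=216, f_uu(3)=-540; f_vv(4)=2.
Local minima occur where both diagonal entries positive: (0, 4). Count: 1.

1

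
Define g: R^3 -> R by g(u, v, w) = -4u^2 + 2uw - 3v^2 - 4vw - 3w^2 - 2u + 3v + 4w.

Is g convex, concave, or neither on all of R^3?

concave

g is quadratic, so its Hessian is the constant matrix H = [[-8, 0, 2], [0, -6, -4], [2, -4, -6]].
Leading principal minors: -8, 48, -136.
Signs alternate −, +, − ⇒ H ≺ 0 ⇒ concave.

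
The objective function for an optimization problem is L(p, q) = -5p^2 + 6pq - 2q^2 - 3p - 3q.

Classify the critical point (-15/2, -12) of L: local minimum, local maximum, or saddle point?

local maximum

The Hessian of L is constant: H = [[-10, 6], [6, -4]].
det(H) = (-10)·(-4) − 6² = 4.
det(H) > 0 and tr(H) = -14 < 0, so H is negative definite and the point is a local maximum.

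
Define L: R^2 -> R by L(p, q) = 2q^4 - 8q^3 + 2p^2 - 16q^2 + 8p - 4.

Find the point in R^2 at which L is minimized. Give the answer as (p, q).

(-2, 4)

L(p,q) separates as A(p) + B(q) − 4, so its minimum is min A + min B − 4.
A'(p) = 4p + 8 vanishes at p ∈ {-2}; B'(q) = 8q(q - 4)(q + 1) vanishes at q ∈ {-1, 0, 4}.
Local minima of A (where A''>0): A(-2)=-8. Local minima of B: B(-1)=-6, B(4)=-256.
So the global minimum of L is A(-2) + B(4) − 4 = -8 − 256 − 4 = -268, attained at (-2, 4).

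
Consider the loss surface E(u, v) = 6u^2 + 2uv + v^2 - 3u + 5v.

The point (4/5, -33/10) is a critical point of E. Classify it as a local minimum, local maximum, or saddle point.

The Hessian of E is constant: H = [[12, 2], [2, 2]].
det(H) = 12·2 − 2² = 20.
det(H) > 0 and tr(H) = 14 > 0, so H is positive definite and the point is a local minimum.

local minimum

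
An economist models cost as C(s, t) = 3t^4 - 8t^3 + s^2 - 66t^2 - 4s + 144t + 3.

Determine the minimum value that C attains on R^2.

-568

C(s,t) separates as P(s) + Q(t) + 3, so its minimum is min P + min Q + 3.
P'(s) = 2s - 4 vanishes at s ∈ {2}; Q'(t) = 12(t - 4)(t - 1)(t + 3) vanishes at t ∈ {-3, 1, 4}.
Local minima of P (where P''>0): P(2)=-4. Local minima of Q: Q(-3)=-567, Q(4)=-224.
So the global minimum of C is P(2) + Q(-3) + 3 = -4 − 567 + 3 = -568, attained at (2, -3).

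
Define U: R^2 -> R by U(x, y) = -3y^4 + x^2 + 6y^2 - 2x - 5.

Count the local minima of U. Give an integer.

1

U separates as a function of x plus a function of y, so ∇U=0 decouples.
∂U/∂x = 2(x - 1) = 0 at x ∈ {1}; ∂U/∂y = -12y(y - 1)(y + 1) = 0 at y ∈ {-1, 0, 1}.
The Hessian is diagonal: diag(U_xx, U_yy). Second derivatives: U_xx(1)=2; U_yy(-1)=-24, U_yy(0)=12, U_yy(1)=-24.
Local minima occur where both diagonal entries positive: (1, 0). Count: 1.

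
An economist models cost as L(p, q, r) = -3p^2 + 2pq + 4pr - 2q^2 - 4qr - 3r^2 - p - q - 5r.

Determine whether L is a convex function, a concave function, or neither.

concave

L is quadratic, so its Hessian is the constant matrix H = [[-6, 2, 4], [2, -4, -4], [4, -4, -6]].
Leading principal minors: -6, 20, -24.
Signs alternate −, +, − ⇒ H ≺ 0 ⇒ concave.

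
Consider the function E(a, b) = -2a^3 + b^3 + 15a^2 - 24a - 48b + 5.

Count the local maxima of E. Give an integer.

1

E separates as a function of a plus a function of b, so ∇E=0 decouples.
∂E/∂a = -6(a - 4)(a - 1) = 0 at a ∈ {1, 4}; ∂E/∂b = 3(b - 4)(b + 4) = 0 at b ∈ {-4, 4}.
The Hessian is diagonal: diag(E_aa, E_bb). Second derivatives: E_aa(1)=18, E_aa(4)=-18; E_bb(-4)=-24, E_bb(4)=24.
Local maxima occur where both diagonal entries negative: (4, -4). Count: 1.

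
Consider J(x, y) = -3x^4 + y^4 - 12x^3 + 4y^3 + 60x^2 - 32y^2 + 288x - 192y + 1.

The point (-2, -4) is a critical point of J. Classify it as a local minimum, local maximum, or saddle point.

local minimum

The mixed partial ∂²J/∂x∂y is 0, so the Hessian at any point is diag(J_xx, J_yy) = diag(12(-3x^2 - 6x + 10), 4(3y^2 + 6y - 16)).
At (-2, -4): H = diag(120, 32).
Both eigenvalues are positive, so H is positive definite: a local minimum.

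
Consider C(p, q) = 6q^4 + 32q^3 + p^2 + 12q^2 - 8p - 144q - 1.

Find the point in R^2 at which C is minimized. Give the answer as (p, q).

(4, 1)

C(p,q) separates as A(p) + B(q) − 1, so its minimum is min A + min B − 1.
A'(p) = 2p - 8 vanishes at p ∈ {4}; B'(q) = 24(q - 1)(q + 2)(q + 3) vanishes at q ∈ {-3, -2, 1}.
Local minima of A (where A''>0): A(4)=-16. Local minima of B: B(-3)=162, B(1)=-94.
So the global minimum of C is A(4) + B(1) − 1 = -16 − 94 − 1 = -111, attained at (4, 1).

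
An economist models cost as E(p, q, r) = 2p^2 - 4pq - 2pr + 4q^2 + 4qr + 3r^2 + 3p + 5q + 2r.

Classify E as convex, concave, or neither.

E is quadratic, so its Hessian is the constant matrix H = [[4, -4, -2], [-4, 8, 4], [-2, 4, 6]].
Leading principal minors: 4, 16, 64.
All positive ⇒ H ≻ 0 ⇒ convex.

convex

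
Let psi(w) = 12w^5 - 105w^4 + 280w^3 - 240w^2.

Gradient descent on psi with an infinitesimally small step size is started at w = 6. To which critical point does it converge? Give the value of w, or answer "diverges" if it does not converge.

psi'(w) = 60w(w - 4)(w - 2)(w - 1), so psi'(6) = 14400.
Gradient descent moves in the -psi' direction, i.e. w is decreasing.
The nearest critical point in that direction is w = 4, where psi'' = 1440 > 0 (a local minimum). The iterate converges there.

4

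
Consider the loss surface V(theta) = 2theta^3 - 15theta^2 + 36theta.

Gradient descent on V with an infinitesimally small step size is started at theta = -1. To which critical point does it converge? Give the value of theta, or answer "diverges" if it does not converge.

diverges

V'(theta) = 6(theta - 3)(theta - 2), so V'(-1) = 72.
Gradient descent moves in the -V' direction, i.e. theta is decreasing.
There is no critical point below theta=-1, and V' keeps the same sign, so the iterate runs off to −∞.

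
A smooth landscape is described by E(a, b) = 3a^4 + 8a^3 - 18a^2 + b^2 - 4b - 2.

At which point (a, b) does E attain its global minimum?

(-3, 2)

E(a,b) separates as P(a) + Q(b) − 2, so its minimum is min P + min Q − 2.
P'(a) = 12a(a - 1)(a + 3) vanishes at a ∈ {-3, 0, 1}; Q'(b) = 2b - 4 vanishes at b ∈ {2}.
Local minima of P (where P''>0): P(-3)=-135, P(1)=-7. Local minima of Q: Q(2)=-4.
So the global minimum of E is P(-3) + Q(2) − 2 = -135 − 4 − 2 = -141, attained at (-3, 2).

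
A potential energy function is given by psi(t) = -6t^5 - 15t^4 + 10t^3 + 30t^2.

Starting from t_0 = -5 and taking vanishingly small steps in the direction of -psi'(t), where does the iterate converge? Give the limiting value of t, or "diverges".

psi'(t) = -30t(t - 1)(t + 1)(t + 2), so psi'(-5) = -10800.
Gradient descent moves in the -psi' direction, i.e. t is increasing.
The nearest critical point in that direction is t = -2, where psi'' = 180 > 0 (a local minimum). The iterate converges there.

-2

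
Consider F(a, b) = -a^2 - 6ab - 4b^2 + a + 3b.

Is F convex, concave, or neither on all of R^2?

F is quadratic, so its Hessian is the constant matrix H = [[-2, -6], [-6, -8]].
det(H) = -20, tr(H) = -10.
det(H) < 0, so H is indefinite: neither convex nor concave.

neither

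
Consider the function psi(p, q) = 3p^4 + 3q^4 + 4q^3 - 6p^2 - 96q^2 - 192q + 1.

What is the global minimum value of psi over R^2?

-1282

psi(p,q) separates as A(p) + B(q) + 1, so its minimum is min A + min B + 1.
A'(p) = 12p(p - 1)(p + 1) vanishes at p ∈ {-1, 0, 1}; B'(q) = 12(q - 4)(q + 1)(q + 4) vanishes at q ∈ {-4, -1, 4}.
Local minima of A (where A''>0): A(-1)=-3, A(1)=-3. Local minima of B: B(-4)=-256, B(4)=-1280.
So the global minimum of psi is A(-1) + B(4) + 1 = -3 − 1280 + 1 = -1282, attained at (-1, 4).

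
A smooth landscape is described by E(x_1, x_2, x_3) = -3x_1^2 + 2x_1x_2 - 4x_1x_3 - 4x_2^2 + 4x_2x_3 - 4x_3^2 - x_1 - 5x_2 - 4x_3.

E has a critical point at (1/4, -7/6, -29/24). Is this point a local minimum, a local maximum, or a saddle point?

The Hessian is constant: H = [[-6, 2, -4], [2, -8, 4], [-4, 4, -8]].
Leading principal minors: Δ₁ = -6, Δ₂ = 44, Δ₃ = -192.
The minors alternate sign starting negative (−, +, −), so H is negative definite: a local maximum.

local maximum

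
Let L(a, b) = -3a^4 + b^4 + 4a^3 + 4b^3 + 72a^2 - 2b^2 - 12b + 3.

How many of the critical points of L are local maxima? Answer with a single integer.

L separates as a function of a plus a function of b, so ∇L=0 decouples.
∂L/∂a = -12a(a - 4)(a + 3) = 0 at a ∈ {-3, 0, 4}; ∂L/∂b = 4(b - 1)(b + 1)(b + 3) = 0 at b ∈ {-3, -1, 1}.
The Hessian is diagonal: diag(L_aa, L_bb). Second derivatives: L_aa(-3)=-252, L_aa(0)=144, L_aa(4)=-336; L_bb(-3)=32, L_bb(-1)=-16, L_bb(1)=32.
Local maxima occur where both diagonal entries negative: (-3, -1), (4, -1). Count: 2.

2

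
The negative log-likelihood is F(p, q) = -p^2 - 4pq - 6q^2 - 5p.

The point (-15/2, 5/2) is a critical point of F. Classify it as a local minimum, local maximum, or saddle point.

The Hessian of F is constant: H = [[-2, -4], [-4, -12]].
det(H) = (-2)·(-12) − (-4)² = 8.
det(H) > 0 and tr(H) = -14 < 0, so H is negative definite and the point is a local maximum.

local maximum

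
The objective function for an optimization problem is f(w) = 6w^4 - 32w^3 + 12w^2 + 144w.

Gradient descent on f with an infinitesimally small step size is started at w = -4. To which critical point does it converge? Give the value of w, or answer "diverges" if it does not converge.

f'(w) = 24(w - 3)(w - 2)(w + 1), so f'(-4) = -3024.
Gradient descent moves in the -f' direction, i.e. w is increasing.
The nearest critical point in that direction is w = -1, where f'' = 288 > 0 (a local minimum). The iterate converges there.

-1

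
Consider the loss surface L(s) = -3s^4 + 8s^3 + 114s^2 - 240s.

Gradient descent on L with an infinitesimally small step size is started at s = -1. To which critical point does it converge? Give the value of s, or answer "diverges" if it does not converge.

L'(s) = -12(s - 5)(s - 1)(s + 4), so L'(-1) = -432.
Gradient descent moves in the -L' direction, i.e. s is increasing.
The nearest critical point in that direction is s = 1, where L'' = 240 > 0 (a local minimum). The iterate converges there.

1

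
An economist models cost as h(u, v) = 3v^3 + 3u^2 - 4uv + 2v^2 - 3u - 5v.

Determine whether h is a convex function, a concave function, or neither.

neither

The term 3v^3 is cubic, so the Hessian is not constant.
∂²h/∂v² = 18v + 4, which takes both signs as v varies (negative for sufficiently negative v). A diagonal entry of the Hessian changing sign means the Hessian is neither positive- nor negative-semidefinite on all of R^2.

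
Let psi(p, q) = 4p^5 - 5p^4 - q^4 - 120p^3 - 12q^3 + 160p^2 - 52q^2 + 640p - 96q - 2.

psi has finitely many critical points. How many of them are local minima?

psi separates as a function of p plus a function of q, so ∇psi=0 decouples.
∂psi/∂p = 20(p - 4)(p - 2)(p + 1)(p + 4) = 0 at p ∈ {-4, -1, 2, 4}; ∂psi/∂q = -4(q + 2)(q + 3)(q + 4) = 0 at q ∈ {-4, -3, -2}.
The Hessian is diagonal: diag(psi_pp, psi_qq). Second derivatives: psi_pp(-4)=-2880, psi_pp(-1)=900, psi_pp(2)=-720, psi_pp(4)=1600; psi_qq(-4)=-8, psi_qq(-3)=4, psi_qq(-2)=-8.
Local minima occur where both diagonal entries positive: (-1, -3), (4, -3). Count: 2.

2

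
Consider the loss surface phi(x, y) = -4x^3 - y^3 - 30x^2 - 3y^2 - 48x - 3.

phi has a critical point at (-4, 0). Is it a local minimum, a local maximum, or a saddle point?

The mixed partial ∂²phi/∂x∂y is 0, so the Hessian at any point is diag(phi_xx, phi_yy) = diag(-12(2x + 5), -6(y + 1)).
At (-4, 0): H = diag(36, -6).
The eigenvalues have opposite signs, so H is indefinite: a saddle point.

saddle point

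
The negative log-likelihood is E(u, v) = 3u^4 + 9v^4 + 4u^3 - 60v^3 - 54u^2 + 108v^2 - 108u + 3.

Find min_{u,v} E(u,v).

-456

E(u,v) separates as P(u) + Q(v) + 3, so its minimum is min P + min Q + 3.
P'(u) = 12(u - 3)(u + 1)(u + 3) vanishes at u ∈ {-3, -1, 3}; Q'(v) = 36v(v - 3)(v - 2) vanishes at v ∈ {0, 2, 3}.
Local minima of P (where P''>0): P(-3)=-27, P(3)=-459. Local minima of Q: Q(0)=0, Q(3)=81.
So the global minimum of E is P(3) + Q(0) + 3 = -459 + 0 + 3 = -456, attained at (3, 0).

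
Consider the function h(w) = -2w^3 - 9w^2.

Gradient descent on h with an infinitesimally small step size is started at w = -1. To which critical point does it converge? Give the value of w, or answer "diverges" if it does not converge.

-3

h'(w) = -6w(w + 3), so h'(-1) = 12.
Gradient descent moves in the -h' direction, i.e. w is decreasing.
The nearest critical point in that direction is w = -3, where h'' = 18 > 0 (a local minimum). The iterate converges there.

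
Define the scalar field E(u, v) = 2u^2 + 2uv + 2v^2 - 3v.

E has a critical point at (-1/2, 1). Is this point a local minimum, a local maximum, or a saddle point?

The Hessian of E is constant: H = [[4, 2], [2, 4]].
det(H) = 4·4 − 2² = 12.
det(H) > 0 and tr(H) = 8 > 0, so H is positive definite and the point is a local minimum.

local minimum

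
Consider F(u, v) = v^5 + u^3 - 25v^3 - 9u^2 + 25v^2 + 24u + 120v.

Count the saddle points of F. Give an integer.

F separates as a function of u plus a function of v, so ∇F=0 decouples.
∂F/∂u = 3(u - 4)(u - 2) = 0 at u ∈ {2, 4}; ∂F/∂v = 5(v - 3)(v - 2)(v + 1)(v + 4) = 0 at v ∈ {-4, -1, 2, 3}.
The Hessian is diagonal: diag(F_uu, F_vv). Second derivatives: F_uu(2)=-6, F_uu(4)=6; F_vv(-4)=-630, F_vv(-1)=180, F_vv(2)=-90, F_vv(3)=140.
Saddle points occur where the two diagonal entries have opposite signs: (2, -1), (2, 3), (4, -4), (4, 2). Count: 4.

4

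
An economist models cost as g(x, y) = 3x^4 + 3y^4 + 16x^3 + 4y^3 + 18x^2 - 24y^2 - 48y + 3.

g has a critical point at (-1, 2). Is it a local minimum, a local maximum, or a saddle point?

The mixed partial ∂²g/∂x∂y is 0, so the Hessian at any point is diag(g_xx, g_yy) = diag(12(3x^2 + 8x + 3), 12(3y^2 + 2y - 4)).
At (-1, 2): H = diag(-24, 144).
The eigenvalues have opposite signs, so H is indefinite: a saddle point.

saddle point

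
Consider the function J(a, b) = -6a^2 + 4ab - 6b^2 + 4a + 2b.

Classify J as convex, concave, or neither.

concave

J is quadratic, so its Hessian is the constant matrix H = [[-12, 4], [4, -12]].
det(H) = 128, tr(H) = -24.
det(H) > 0 and tr(H) < 0, so H is negative definite everywhere: concave.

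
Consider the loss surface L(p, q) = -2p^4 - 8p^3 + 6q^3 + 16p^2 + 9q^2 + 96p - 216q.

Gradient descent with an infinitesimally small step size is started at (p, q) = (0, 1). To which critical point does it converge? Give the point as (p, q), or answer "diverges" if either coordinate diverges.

L is separable, so gradient descent decouples: p follows -∂L/∂p, q follows -∂L/∂q.
∂L/∂p = -8(p - 2)(p + 2)(p + 3); at p=0 this is 96, so p decreases.
∂L/∂q = 18(q - 3)(q + 4); at q=1 this is -180, so q increases.
p converges to its nearest critical value -2 (a local min of the p-part); q converges to 3. The iterate converges to (-2, 3).

(-2, 3)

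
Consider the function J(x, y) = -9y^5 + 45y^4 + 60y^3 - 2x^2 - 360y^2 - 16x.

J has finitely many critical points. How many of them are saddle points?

2

J separates as a function of x plus a function of y, so ∇J=0 decouples.
∂J/∂x = -4(x + 4) = 0 at x ∈ {-4}; ∂J/∂y = -45y(y - 4)(y - 2)(y + 2) = 0 at y ∈ {-2, 0, 2, 4}.
The Hessian is diagonal: diag(J_xx, J_yy). Second derivatives: J_xx(-4)=-4; J_yy(-2)=2160, J_yy(0)=-720, J_yy(2)=720, J_yy(4)=-2160.
Saddle points occur where the two diagonal entries have opposite signs: (-4, -2), (-4, 2). Count: 2.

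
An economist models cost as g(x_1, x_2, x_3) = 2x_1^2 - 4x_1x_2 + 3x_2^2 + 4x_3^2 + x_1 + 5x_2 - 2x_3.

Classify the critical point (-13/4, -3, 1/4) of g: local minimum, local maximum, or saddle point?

The Hessian is constant: H = [[4, -4, 0], [-4, 6, 0], [0, 0, 8]].
Leading principal minors: Δ₁ = 4, Δ₂ = 8, Δ₃ = 64.
All leading minors are positive, so H is positive definite: a local minimum.

local minimum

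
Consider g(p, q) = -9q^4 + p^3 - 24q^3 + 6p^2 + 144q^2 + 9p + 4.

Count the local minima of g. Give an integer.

g separates as a function of p plus a function of q, so ∇g=0 decouples.
∂g/∂p = 3(p + 1)(p + 3) = 0 at p ∈ {-3, -1}; ∂g/∂q = -36q(q - 2)(q + 4) = 0 at q ∈ {-4, 0, 2}.
The Hessian is diagonal: diag(g_pp, g_qq). Second derivatives: g_pp(-3)=-6, g_pp(-1)=6; g_qq(-4)=-864, g_qq(0)=288, g_qq(2)=-432.
Local minima occur where both diagonal entries positive: (-1, 0). Count: 1.

1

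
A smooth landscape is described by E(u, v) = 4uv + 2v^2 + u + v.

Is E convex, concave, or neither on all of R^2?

neither

E is quadratic, so its Hessian is the constant matrix H = [[0, 4], [4, 4]].
det(H) = -16, tr(H) = 4.
det(H) < 0, so H is indefinite: neither convex nor concave.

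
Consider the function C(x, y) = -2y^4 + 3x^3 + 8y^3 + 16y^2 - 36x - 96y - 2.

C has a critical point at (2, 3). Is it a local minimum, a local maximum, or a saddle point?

saddle point

The mixed partial ∂²C/∂x∂y is 0, so the Hessian at any point is diag(C_xx, C_yy) = diag(18x, 8(-3y^2 + 6y + 4)).
At (2, 3): H = diag(36, -40).
The eigenvalues have opposite signs, so H is indefinite: a saddle point.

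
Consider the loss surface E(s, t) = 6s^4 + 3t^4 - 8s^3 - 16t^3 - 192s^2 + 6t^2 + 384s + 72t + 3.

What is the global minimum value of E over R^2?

-2604

E(s,t) separates as P(s) + Q(t) + 3, so its minimum is min P + min Q + 3.
P'(s) = 24(s - 4)(s - 1)(s + 4) vanishes at s ∈ {-4, 1, 4}; Q'(t) = 12(t - 3)(t - 2)(t + 1) vanishes at t ∈ {-1, 2, 3}.
Local minima of P (where P''>0): P(-4)=-2560, P(4)=-512. Local minima of Q: Q(-1)=-47, Q(3)=81.
So the global minimum of E is P(-4) + Q(-1) + 3 = -2560 − 47 + 3 = -2604, attained at (-4, -1).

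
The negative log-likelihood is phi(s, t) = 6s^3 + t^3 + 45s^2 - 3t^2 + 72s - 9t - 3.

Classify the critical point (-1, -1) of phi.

saddle point

The mixed partial ∂²phi/∂s∂t is 0, so the Hessian at any point is diag(phi_ss, phi_tt) = diag(18(2s + 5), 6(t - 1)).
At (-1, -1): H = diag(54, -12).
The eigenvalues have opposite signs, so H is indefinite: a saddle point.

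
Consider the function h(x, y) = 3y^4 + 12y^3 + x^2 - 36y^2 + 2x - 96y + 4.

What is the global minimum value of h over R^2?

h(x,y) separates as P(x) + Q(y) + 4, so its minimum is min P + min Q + 4.
P'(x) = 2x + 2 vanishes at x ∈ {-1}; Q'(y) = 12(y - 2)(y + 1)(y + 4) vanishes at y ∈ {-4, -1, 2}.
Local minima of P (where P''>0): P(-1)=-1. Local minima of Q: Q(-4)=-192, Q(2)=-192.
So the global minimum of h is P(-1) + Q(-4) + 4 = -1 − 192 + 4 = -189, attained at (-1, -4).

-189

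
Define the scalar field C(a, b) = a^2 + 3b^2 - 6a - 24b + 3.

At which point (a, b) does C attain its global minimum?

(3, 4)

C(a,b) separates as P(a) + Q(b) + 3, so its minimum is min P + min Q + 3.
P'(a) = 2a - 6 vanishes at a ∈ {3}; Q'(b) = 6b - 24 vanishes at b ∈ {4}.
Local minima of P (where P''>0): P(3)=-9. Local minima of Q: Q(4)=-48.
So the global minimum of C is P(3) + Q(4) + 3 = -9 − 48 + 3 = -54, attained at (3, 4).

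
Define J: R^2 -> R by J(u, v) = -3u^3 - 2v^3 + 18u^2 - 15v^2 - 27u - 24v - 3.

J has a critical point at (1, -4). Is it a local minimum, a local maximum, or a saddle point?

local minimum

The mixed partial ∂²J/∂u∂v is 0, so the Hessian at any point is diag(J_uu, J_vv) = diag(18(-u + 2), -6(2v + 5)).
At (1, -4): H = diag(18, 18).
Both eigenvalues are positive, so H is positive definite: a local minimum.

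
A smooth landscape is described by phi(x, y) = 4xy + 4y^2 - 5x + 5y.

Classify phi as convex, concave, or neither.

neither

phi is quadratic, so its Hessian is the constant matrix H = [[0, 4], [4, 8]].
det(H) = -16, tr(H) = 8.
det(H) < 0, so H is indefinite: neither convex nor concave.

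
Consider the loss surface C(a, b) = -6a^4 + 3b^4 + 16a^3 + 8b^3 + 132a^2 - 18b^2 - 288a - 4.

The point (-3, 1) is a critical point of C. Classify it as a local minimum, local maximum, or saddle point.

The mixed partial ∂²C/∂a∂b is 0, so the Hessian at any point is diag(C_aa, C_bb) = diag(24(-3a^2 + 4a + 11), 12(3b^2 + 4b - 3)).
At (-3, 1): H = diag(-672, 48).
The eigenvalues have opposite signs, so H is indefinite: a saddle point.

saddle point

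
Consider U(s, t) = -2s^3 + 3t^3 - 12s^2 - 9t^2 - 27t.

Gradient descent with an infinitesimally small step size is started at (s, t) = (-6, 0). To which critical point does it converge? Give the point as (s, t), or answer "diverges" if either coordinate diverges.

U is separable, so gradient descent decouples: s follows -∂U/∂s, t follows -∂U/∂t.
∂U/∂s = -6s(s + 4); at s=-6 this is -72, so s increases.
∂U/∂t = 9(t - 3)(t + 1); at t=0 this is -27, so t increases.
s converges to its nearest critical value -4 (a local min of the s-part); t converges to 3. The iterate converges to (-4, 3).

(-4, 3)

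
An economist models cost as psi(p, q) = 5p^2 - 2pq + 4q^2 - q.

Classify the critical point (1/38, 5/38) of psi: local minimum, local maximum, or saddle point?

local minimum

The Hessian of psi is constant: H = [[10, -2], [-2, 8]].
det(H) = 10·8 − (-2)² = 76.
det(H) > 0 and tr(H) = 18 > 0, so H is positive definite and the point is a local minimum.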